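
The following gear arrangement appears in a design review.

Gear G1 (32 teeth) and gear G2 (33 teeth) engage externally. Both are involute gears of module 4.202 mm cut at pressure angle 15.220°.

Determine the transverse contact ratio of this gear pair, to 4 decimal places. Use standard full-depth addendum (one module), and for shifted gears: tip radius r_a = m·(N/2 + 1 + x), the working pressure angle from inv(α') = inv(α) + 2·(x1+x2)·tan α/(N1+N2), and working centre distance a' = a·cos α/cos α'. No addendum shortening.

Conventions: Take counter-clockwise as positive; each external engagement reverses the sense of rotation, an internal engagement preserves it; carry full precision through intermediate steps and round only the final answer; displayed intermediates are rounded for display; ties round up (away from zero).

class = single-mesh tooth geometry [involute pair 32T × 33T, m = 4.202]
base radii: r_b1 = 64.873832, r_b2 = 66.901139
tip radii: r_a1 = 71.434000, r_a2 = 73.535000
no profile shift: α' = α, a' = a
action lengths: √(r_a1²−r_b1²) = 29.903216, √(r_a2²−r_b2²) = 30.522677
base pitch p_b = π·m·cos α = 12.737947
CR = (29.903216 + 30.522677 − 136.565000·sin 15.22000°)/12.737947 = 1.929198
contact ratio ≈ 1.9292

1.9292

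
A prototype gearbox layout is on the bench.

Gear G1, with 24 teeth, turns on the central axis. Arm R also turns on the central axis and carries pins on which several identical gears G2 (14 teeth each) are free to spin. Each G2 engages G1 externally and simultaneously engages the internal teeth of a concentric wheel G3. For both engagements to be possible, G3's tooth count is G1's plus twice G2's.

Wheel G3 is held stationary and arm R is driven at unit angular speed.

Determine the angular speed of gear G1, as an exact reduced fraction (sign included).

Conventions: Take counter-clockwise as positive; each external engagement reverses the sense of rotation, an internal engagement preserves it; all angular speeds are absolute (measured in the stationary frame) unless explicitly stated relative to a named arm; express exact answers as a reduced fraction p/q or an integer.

19/6

class = planetary set [G3 = 24+2·14 = 52; Willis about the carrier]
ring teeth: 24 + 2·14 = 52
24(ω_sun−ω_arm) = −52(ω_ring−ω_arm),  ω_ring = 0, ω_arm = 1
ω_sun = 1 − (52/24)(0−1) = 19/6
exact speed ratio = 19/6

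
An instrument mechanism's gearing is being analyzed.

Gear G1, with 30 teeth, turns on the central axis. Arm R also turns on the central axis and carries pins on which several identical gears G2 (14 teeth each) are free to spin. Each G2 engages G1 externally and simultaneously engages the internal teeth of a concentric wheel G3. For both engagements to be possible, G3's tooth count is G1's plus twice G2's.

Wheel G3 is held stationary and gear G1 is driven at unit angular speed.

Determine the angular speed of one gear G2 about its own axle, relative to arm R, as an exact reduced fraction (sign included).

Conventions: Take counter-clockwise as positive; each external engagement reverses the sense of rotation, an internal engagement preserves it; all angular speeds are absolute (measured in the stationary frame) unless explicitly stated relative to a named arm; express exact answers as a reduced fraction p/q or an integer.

-435/308

recognized (axles ride arm R): planetary set, 30/14/58 teeth
ring teeth: 30 + 2·14 = 58
30(ω_sun−ω_arm) = −58(ω_ring−ω_arm),  ω_ring = 0, ω_sun = 1
30(1−ω_arm) = −58(0−ω_arm)  ⇒  88·ω_arm = 30  ⇒  ω_arm = 15/44
sun–planet mesh: 30·(1−15/44) = −14·(ω_p−ω_arm)  ⇒  ω_p−ω_arm = -435/308
exact speed ratio = -435/308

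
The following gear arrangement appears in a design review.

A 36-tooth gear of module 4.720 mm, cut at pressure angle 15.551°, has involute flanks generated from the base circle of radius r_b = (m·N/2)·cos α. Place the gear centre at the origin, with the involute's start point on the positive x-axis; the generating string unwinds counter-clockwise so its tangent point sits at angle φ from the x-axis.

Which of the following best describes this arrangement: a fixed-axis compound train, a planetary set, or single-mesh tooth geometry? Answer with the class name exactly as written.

single-mesh tooth geometry

recognized (one wheel, involute flank): single-mesh tooth geometry, m = 4.720, N = 36
classification: single-mesh tooth geometry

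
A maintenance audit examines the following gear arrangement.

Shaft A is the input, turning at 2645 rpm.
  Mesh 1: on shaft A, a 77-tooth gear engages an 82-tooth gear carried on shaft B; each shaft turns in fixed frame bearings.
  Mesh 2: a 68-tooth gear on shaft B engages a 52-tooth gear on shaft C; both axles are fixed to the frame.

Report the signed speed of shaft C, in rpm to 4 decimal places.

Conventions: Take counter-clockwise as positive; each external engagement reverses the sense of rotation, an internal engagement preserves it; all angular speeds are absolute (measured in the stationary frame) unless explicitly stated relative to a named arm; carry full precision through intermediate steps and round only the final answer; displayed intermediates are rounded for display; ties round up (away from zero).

+3247.9409 rpm

topology: fixed-axis compound train — 2 meshes, A→C
mesh 1 [77T→82T]: ω = 2645.0000×77/82 = 2483.7195 rpm, sense flips to −
mesh 2 [68T→52T]: ω = 2483.7195×68/52 = 3247.9409 rpm, sense flips to +
signed output speed = +3247.9409 rpm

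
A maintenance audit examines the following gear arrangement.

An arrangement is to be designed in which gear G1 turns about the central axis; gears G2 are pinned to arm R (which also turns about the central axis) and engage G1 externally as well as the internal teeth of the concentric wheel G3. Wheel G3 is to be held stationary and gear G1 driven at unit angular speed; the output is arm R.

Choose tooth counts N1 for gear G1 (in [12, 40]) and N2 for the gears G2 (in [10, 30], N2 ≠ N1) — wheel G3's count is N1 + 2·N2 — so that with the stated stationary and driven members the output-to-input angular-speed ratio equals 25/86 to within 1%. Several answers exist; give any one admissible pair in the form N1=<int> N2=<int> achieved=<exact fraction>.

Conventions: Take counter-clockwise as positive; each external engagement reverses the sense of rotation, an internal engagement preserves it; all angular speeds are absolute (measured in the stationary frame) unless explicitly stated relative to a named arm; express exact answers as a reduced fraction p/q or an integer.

planetary set to be sized for 25/86 (Willis relation)
Willis with ω_ring = 0: ω_arm/ω_sun = N1/(N1+N3); set equal to 25/86  ⇒  N3/N1 = 1/(25/86) − 1 = 61/25
N3 = N1 + 2·N2  ⇒  N2/N1 = (N3/N1 − 1)/2 = (61/25 − 1)/2 = 18/25
smallest multiple with N1 ≥ 12 and N2 ≥ 10: k = 1  ⇒  N1 = 1·25 = 25, N2 = 1·18 = 18 (N1 ≤ 40, N2 ≤ 30, N2 ≠ N1 ✓), N3 = 25 + 2·18 = 61
check: N1/(N1+N3) with N1 = 25, N3 = 61 gives 25/86; |achieved − target| = 0 ≤ 1/344 ✓

N1=25 N2=18 achieved=25/86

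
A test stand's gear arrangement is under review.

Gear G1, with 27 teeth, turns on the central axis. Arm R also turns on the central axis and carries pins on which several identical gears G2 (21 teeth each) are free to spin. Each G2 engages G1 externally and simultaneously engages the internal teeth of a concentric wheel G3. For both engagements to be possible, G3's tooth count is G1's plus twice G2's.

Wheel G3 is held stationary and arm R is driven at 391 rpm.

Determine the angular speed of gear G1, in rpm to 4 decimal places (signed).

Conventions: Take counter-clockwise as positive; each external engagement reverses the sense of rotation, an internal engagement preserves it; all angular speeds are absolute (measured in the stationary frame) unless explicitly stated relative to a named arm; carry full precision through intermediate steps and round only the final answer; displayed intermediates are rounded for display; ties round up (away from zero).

+1390.2222 rpm

topology: planetary set — G1 27T / G2 21T / G3 69T, arm = carrier (Willis)
normalise by the input: solve with ω_arm = 1, then scale by 391 rpm
ring teeth: 27 + 2·21 = 69
27(ω_sun−ω_arm) = −69(ω_ring−ω_arm),  ω_ring = 0, ω_arm = 1
ω_sun = 1 − (69/27)(0−1) = 32/9
scale: ω_sun = 32/9 × 391 rpm = +1390.2222 rpm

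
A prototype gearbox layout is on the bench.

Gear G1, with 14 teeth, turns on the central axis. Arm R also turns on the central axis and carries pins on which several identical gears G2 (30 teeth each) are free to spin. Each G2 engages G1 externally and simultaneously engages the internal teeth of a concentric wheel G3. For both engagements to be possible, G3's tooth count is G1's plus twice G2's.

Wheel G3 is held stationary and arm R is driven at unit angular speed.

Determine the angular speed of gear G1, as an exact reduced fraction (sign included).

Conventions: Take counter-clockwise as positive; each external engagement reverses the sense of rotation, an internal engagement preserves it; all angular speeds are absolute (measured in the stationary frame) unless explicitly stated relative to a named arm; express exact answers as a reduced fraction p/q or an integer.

44/7

recognized (axles ride arm R): planetary set, 14/30/74 teeth
ring teeth: 14 + 2·30 = 74
14(ω_sun−ω_arm) = −74(ω_ring−ω_arm),  ω_ring = 0, ω_arm = 1
ω_sun = 1 − (74/14)(0−1) = 44/7
exact speed ratio = 44/7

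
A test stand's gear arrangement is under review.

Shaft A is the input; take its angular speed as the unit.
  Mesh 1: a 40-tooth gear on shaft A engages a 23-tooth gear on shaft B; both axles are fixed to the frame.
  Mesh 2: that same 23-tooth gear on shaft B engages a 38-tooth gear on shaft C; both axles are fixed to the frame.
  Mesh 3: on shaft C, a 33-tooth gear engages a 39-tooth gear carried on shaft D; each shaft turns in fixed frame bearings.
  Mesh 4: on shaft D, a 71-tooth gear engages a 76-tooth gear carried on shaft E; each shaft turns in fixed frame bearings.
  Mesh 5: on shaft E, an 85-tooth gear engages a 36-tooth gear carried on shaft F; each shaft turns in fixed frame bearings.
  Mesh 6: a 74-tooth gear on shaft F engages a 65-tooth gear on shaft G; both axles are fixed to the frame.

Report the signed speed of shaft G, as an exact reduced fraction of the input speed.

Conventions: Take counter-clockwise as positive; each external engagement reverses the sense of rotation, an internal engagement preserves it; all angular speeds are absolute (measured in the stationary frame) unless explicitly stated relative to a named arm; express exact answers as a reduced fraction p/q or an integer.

2456245/1098162

6-mesh fixed-axis compound train (all bearings frame-fixed)
mesh 1 [40T→23T]: |ω|/ω_in = 1×40/23 = 40/23, sense flips to −
mesh 2 [23T→38T]: |ω|/ω_in = (40/23)×23/38 = 20/19, sense flips to +
mesh 3 [33T→39T]: |ω|/ω_in = (20/19)×33/39 = 220/247, sense flips to −
mesh 4 [71T→76T]: |ω|/ω_in = (220/247)×71/76 = 3905/4693, sense flips to +
mesh 5 [85T→36T]: |ω|/ω_in = (3905/4693)×85/36 = 331925/168948, sense flips to −
mesh 6 [74T→65T]: |ω|/ω_in = (331925/168948)×74/65 = 2456245/1098162, sense flips to +
signed output speed (× input speed) = 2456245/1098162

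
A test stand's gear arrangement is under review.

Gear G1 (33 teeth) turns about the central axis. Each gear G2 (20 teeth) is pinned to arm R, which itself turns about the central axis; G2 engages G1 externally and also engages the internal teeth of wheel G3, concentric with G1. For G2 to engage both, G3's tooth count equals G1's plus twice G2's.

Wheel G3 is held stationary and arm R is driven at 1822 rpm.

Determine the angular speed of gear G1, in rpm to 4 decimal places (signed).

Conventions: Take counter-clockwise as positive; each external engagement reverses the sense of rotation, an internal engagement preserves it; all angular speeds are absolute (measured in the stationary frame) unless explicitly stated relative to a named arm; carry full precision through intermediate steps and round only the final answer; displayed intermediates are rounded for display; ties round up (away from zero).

topology: planetary set — G1 33T / G2 20T / G3 73T, arm = carrier (Willis)
normalise by the input: solve with ω_arm = 1, then scale by 1822 rpm
ring teeth: 33 + 2·20 = 73
33(ω_sun−ω_arm) = −73(ω_ring−ω_arm),  ω_ring = 0, ω_arm = 1
ω_sun = 1 − (73/33)(0−1) = 106/33
scale: ω_sun = 106/33 × 1822 rpm = +5852.4848 rpm

+5852.4848 rpm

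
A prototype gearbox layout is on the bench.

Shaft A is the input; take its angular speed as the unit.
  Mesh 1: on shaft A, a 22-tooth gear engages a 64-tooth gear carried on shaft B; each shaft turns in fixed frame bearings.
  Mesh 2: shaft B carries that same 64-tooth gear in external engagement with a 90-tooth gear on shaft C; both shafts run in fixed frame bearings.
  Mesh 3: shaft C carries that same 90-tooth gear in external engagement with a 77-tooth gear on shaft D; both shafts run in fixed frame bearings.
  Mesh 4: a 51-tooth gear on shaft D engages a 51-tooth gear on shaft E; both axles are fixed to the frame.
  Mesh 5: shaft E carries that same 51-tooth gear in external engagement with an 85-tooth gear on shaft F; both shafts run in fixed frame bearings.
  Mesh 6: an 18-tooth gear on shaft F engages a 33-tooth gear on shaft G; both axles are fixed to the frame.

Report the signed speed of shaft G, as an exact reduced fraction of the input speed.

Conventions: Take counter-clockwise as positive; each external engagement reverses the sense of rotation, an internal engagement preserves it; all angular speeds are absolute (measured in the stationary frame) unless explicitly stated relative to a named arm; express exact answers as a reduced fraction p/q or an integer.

36/385

6-mesh fixed-axis compound train (all bearings frame-fixed)
mesh 1 [22T→64T]: |ω|/ω_in = 1×22/64 = 11/32, sense flips to −
mesh 2 [64T→90T]: |ω|/ω_in = (11/32)×64/90 = 11/45, sense flips to +
mesh 3 [90T→77T]: |ω|/ω_in = (11/45)×90/77 = 2/7, sense flips to −
mesh 4 [51T→51T]: |ω|/ω_in = (2/7)×51/51 = 2/7, sense flips to +
mesh 5 [51T→85T]: |ω|/ω_in = (2/7)×51/85 = 6/35, sense flips to −
mesh 6 [18T→33T]: |ω|/ω_in = (6/35)×18/33 = 36/385, sense flips to +
signed output speed (× input speed) = 36/385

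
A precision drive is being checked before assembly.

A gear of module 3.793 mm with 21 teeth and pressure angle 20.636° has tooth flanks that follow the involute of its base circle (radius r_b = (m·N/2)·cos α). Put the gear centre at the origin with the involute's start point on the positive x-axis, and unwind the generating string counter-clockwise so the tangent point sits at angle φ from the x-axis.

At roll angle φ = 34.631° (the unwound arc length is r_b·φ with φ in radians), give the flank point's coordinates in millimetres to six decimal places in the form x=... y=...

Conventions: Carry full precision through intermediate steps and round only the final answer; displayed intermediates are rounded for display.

x=43.469995 y=2.644412

single-mesh involute tooth geometry (21T wheel at module 3.793)
pitch radius r_p = m·N/2 = 3.793·21/2 = 39.826500
base radius r_b = r_p·cos α = 39.826500·cos 20.636° = 37.271163
roll angle φ = 34.631° = 0.60442497 rad
x = r_b·(cos φ + φ·sin φ) = 43.469995
y = r_b·(sin φ − φ·cos φ) = 2.644412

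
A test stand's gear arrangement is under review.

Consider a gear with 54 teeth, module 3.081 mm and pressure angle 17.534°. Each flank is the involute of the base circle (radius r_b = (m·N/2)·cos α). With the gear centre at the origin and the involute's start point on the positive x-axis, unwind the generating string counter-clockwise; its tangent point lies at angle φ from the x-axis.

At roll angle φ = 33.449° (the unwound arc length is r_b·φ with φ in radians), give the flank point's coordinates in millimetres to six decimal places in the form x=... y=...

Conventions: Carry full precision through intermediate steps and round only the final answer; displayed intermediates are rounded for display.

recognized (one wheel, involute flank): single-mesh tooth geometry, m = 3.081, N = 54
pitch radius r_p = m·N/2 = 3.081·54/2 = 83.187000
base radius r_b = r_p·cos α = 83.187000·cos 17.534° = 79.321994
roll angle φ = 33.449° = 0.58379518 rad
x = r_b·(cos φ + φ·sin φ) = 91.709034
y = r_b·(sin φ − φ·cos φ) = 5.083696

x=91.709034 y=5.083696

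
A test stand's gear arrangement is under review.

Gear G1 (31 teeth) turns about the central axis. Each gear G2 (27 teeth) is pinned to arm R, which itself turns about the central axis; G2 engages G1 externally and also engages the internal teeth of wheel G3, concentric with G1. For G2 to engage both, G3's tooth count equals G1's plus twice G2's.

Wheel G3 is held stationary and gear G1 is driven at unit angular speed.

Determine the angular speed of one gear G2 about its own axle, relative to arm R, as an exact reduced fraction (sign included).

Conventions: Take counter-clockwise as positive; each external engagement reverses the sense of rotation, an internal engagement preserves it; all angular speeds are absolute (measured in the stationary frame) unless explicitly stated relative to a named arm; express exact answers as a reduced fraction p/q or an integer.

topology: planetary set — G1 31T / G2 27T / G3 85T, arm = carrier (Willis)
ring teeth: 31 + 2·27 = 85
31(ω_sun−ω_arm) = −85(ω_ring−ω_arm),  ω_ring = 0, ω_sun = 1
31(1−ω_arm) = −85(0−ω_arm)  ⇒  116·ω_arm = 31  ⇒  ω_arm = 31/116
sun–planet mesh: 31·(1−31/116) = −27·(ω_p−ω_arm)  ⇒  ω_p−ω_arm = -2635/3132
exact speed ratio = -2635/3132

-2635/3132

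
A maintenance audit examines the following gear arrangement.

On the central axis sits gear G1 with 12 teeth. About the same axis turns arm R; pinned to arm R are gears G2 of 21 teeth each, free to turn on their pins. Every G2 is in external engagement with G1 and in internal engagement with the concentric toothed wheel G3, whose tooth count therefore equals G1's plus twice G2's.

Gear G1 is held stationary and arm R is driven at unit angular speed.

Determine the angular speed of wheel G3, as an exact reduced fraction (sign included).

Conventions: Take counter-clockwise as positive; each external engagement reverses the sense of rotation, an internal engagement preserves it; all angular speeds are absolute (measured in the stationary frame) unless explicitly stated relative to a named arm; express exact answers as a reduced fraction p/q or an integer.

11/9

class = planetary set [G3 = 12+2·21 = 54; Willis about the carrier]
ring teeth: 12 + 2·21 = 54
12(ω_sun−ω_arm) = −54(ω_ring−ω_arm),  ω_sun = 0, ω_arm = 1
ω_ring = 1 − (12/54)(0−1) = 11/9
exact speed ratio = 11/9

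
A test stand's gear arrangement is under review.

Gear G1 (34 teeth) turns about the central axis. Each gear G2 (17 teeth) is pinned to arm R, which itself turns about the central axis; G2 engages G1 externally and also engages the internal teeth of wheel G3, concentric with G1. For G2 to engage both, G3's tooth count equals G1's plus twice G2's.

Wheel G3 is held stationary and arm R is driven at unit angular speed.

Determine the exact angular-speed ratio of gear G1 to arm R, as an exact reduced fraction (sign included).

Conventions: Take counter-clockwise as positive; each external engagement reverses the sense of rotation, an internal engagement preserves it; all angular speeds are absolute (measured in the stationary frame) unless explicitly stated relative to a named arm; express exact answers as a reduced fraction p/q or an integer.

recognized (axles ride arm R): planetary set, 34/17/68 teeth
ring teeth: 34 + 2·17 = 68
34(ω_sun−ω_arm) = −68(ω_ring−ω_arm),  ω_ring = 0, ω_arm = 1
ω_sun = 1 − (68/34)(0−1) = 3
ω_out/ω_in = 3

3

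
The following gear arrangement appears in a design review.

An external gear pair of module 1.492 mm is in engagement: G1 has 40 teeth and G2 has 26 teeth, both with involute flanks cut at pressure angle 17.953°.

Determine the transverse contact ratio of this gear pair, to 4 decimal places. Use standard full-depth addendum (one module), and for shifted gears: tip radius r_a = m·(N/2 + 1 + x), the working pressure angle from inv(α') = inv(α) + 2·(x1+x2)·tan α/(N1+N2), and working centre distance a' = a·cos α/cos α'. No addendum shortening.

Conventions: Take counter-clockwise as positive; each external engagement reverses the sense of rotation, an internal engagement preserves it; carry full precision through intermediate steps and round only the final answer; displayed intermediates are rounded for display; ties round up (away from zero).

topology: single-mesh involute geometry — m = 1.492, 40T/26T pair
base radii: r_b1 = 28.387081, r_b2 = 18.451603
tip radii: r_a1 = 31.332000, r_a2 = 20.888000
no profile shift: α' = α, a' = a
action lengths: √(r_a1²−r_b1²) = 13.261518, √(r_a2²−r_b2²) = 9.790143
base pitch p_b = π·m·cos α = 4.459032
CR = (13.261518 + 9.790143 − 49.236000·sin 17.95300°)/4.459032 = 1.766149
contact ratio ≈ 1.7661

1.7661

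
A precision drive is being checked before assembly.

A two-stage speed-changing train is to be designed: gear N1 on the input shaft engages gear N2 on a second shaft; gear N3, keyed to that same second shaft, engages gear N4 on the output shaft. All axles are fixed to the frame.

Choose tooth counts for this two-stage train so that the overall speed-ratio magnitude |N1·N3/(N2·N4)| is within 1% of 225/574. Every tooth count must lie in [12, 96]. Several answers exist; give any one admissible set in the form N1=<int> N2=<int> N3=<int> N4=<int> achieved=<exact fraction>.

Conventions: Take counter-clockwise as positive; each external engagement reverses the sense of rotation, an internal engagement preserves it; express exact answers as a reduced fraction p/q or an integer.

N1=15 N2=14 N3=15 N4=41 achieved=225/574

class = fixed-axis compound train [2-stage, 225/574 wanted]
target = 225/574 in lowest terms: an exact hit needs N1·N3 = k·225 and N2·N4 = k·574 for one integer k, every count in [12, 96]; additionally prefer no 1:1 stage (N1 ≠ N2, N3 ≠ N4)
k = 1: N1·N3 = 225 = 15·15, N2·N4 = 574 = 14·41
achieved = 15·15/(14·41) = 225/574; |achieved − target| = 0 ≤ 9/2296 ✓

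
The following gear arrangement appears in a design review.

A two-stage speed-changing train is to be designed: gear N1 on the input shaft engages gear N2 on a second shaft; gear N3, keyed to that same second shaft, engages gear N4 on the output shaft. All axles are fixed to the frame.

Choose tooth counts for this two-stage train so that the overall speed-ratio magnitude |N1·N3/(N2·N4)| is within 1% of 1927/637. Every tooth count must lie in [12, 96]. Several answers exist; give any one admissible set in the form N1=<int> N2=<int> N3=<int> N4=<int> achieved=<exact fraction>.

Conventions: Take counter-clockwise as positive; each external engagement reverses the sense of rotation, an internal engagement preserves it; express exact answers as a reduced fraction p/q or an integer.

N1=41 N2=13 N3=47 N4=49 achieved=1927/637

class = fixed-axis compound train [2-stage, 1927/637 wanted]
target = 1927/637 in lowest terms: an exact hit needs N1·N3 = k·1927 and N2·N4 = k·637 for one integer k, every count in [12, 96]; additionally prefer no 1:1 stage (N1 ≠ N2, N3 ≠ N4)
k = 1: N1·N3 = 1927 = 41·47, N2·N4 = 637 = 13·49
achieved = 41·47/(13·49) = 1927/637; |achieved − target| = 0 ≤ 1927/63700 ✓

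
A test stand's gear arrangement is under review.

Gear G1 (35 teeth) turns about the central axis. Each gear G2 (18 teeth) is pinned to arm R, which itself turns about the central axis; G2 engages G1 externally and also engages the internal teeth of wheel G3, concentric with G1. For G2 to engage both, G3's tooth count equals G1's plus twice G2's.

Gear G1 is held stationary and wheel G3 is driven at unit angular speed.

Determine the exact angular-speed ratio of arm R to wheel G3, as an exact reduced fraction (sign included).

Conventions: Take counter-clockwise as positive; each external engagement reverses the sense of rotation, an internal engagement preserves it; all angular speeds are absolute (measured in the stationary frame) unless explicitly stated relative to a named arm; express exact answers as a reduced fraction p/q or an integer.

topology: planetary set — G1 35T / G2 18T / G3 71T, arm = carrier (Willis)
ring teeth: 35 + 2·18 = 71
35(ω_sun−ω_arm) = −71(ω_ring−ω_arm),  ω_sun = 0, ω_ring = 1
35(0−ω_arm) = −71(1−ω_arm)  ⇒  106·ω_arm = 71  ⇒  ω_arm = 71/106
ω_out/ω_in = 71/106

71/106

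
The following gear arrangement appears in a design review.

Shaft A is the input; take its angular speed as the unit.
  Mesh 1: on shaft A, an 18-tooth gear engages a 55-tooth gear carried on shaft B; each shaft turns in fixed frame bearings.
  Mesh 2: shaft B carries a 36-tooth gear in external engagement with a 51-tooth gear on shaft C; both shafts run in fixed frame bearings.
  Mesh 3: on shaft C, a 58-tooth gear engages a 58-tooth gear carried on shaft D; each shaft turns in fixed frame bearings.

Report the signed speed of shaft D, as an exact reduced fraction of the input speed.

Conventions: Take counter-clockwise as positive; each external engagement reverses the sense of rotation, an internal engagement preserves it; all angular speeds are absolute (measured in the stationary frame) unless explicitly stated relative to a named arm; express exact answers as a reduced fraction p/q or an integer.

3-mesh fixed-axis compound train (all bearings frame-fixed)
mesh 1 [18T→55T]: |ω|/ω_in = 1×18/55 = 18/55, sense flips to −
mesh 2 [36T→51T]: |ω|/ω_in = (18/55)×36/51 = 216/935, sense flips to +
mesh 3 [58T→58T]: |ω|/ω_in = (216/935)×58/58 = 216/935, sense flips to −
signed output speed (× input speed) = -216/935

-216/935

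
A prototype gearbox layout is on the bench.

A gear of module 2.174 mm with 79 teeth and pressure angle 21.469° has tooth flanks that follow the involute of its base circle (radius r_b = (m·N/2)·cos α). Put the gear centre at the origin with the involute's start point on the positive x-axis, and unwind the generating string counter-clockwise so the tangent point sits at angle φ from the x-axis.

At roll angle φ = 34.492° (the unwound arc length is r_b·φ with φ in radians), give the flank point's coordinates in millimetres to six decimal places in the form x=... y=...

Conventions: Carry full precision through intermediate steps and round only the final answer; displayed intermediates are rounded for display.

single-mesh involute tooth geometry (79T wheel at module 2.174)
pitch radius r_p = m·N/2 = 2.174·79/2 = 85.873000
base radius r_b = r_p·cos α = 85.873000·cos 21.469° = 79.914764
roll angle φ = 34.492° = 0.60199897 rad
x = r_b·(cos φ + φ·sin φ) = 93.109648
y = r_b·(sin φ − φ·cos φ) = 5.603659

x=93.109648 y=5.603659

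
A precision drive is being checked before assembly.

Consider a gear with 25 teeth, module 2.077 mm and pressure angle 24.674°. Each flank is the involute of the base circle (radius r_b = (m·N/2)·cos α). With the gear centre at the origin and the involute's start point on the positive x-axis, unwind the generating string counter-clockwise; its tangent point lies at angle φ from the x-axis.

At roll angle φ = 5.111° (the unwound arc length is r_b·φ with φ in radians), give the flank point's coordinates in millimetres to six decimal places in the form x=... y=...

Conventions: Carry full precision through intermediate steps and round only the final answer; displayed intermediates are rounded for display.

x=23.685742 y=0.005578

class = single-mesh tooth geometry [base-circle involute, m = 2.077, 25T]
pitch radius r_p = m·N/2 = 2.077·25/2 = 25.962500
base radius r_b = r_p·cos α = 25.962500·cos 24.674° = 23.592064
roll angle φ = 5.111° = 0.08920378 rad
x = r_b·(cos φ + φ·sin φ) = 23.685742
y = r_b·(sin φ − φ·cos φ) = 0.005578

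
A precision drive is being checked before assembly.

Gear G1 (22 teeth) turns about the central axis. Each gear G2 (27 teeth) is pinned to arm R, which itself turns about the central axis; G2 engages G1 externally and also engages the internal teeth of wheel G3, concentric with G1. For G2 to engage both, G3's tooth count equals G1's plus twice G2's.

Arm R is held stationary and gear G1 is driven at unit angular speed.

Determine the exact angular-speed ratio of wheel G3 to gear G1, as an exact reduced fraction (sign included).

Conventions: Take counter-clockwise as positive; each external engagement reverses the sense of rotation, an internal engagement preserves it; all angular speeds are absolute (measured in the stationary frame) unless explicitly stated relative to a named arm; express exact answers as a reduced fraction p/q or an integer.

-11/38

topology: planetary set — G1 22T / G2 27T / G3 76T, arm = carrier (Willis)
ring teeth: 22 + 2·27 = 76
22(ω_sun−ω_arm) = −76(ω_ring−ω_arm),  ω_arm = 0, ω_sun = 1
ω_ring = 0 − (22/76)(1−0) = -11/38
ω_out/ω_in = -11/38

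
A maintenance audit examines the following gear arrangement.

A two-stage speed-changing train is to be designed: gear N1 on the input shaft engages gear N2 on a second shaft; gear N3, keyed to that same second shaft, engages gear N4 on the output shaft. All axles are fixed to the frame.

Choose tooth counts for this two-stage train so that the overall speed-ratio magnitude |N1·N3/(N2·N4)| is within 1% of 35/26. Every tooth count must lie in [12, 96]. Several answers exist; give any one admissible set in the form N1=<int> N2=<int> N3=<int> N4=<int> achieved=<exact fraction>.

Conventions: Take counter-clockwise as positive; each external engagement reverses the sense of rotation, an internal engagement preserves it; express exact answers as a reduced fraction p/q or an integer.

class = fixed-axis compound train [2-stage, 35/26 wanted]
target = 35/26 in lowest terms: an exact hit needs N1·N3 = k·35 and N2·N4 = k·26 for one integer k, every count in [12, 96]; additionally prefer no 1:1 stage (N1 ≠ N2, N3 ≠ N4)
k = 1…5: no 1:1-free in-range split of k·35 and k·26 into factor pairs; take k = 6
k = 6: N1·N3 = 210 = 14·15, N2·N4 = 156 = 12·13
achieved = 14·15/(12·13) = 35/26; |achieved − target| = 0 ≤ 7/520 ✓

N1=14 N2=12 N3=15 N4=13 achieved=35/26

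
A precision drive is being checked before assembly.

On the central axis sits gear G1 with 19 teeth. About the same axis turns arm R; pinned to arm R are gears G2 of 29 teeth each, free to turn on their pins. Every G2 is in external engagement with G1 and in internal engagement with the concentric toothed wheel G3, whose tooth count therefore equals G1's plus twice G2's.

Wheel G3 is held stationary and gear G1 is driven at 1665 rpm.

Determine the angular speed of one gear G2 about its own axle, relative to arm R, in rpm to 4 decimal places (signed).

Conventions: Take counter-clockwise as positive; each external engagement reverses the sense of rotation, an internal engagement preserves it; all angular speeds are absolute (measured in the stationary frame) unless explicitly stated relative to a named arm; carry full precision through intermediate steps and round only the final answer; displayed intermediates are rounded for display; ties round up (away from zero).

-874.9623 rpm

topology: planetary set — G1 19T / G2 29T / G3 77T, arm = carrier (Willis)
normalise by the input: solve with ω_sun = 1, then scale by 1665 rpm
ring teeth: 19 + 2·29 = 77
19(ω_sun−ω_arm) = −77(ω_ring−ω_arm),  ω_ring = 0, ω_sun = 1
19(1−ω_arm) = −77(0−ω_arm)  ⇒  96·ω_arm = 19  ⇒  ω_arm = 19/96
sun–planet mesh: 19·(1−19/96) = −29·(ω_p−ω_arm)  ⇒  ω_p−ω_arm = -1463/2784
scale: ω_p−ω_arm = -1463/2784 × 1665 rpm = -874.9623 rpm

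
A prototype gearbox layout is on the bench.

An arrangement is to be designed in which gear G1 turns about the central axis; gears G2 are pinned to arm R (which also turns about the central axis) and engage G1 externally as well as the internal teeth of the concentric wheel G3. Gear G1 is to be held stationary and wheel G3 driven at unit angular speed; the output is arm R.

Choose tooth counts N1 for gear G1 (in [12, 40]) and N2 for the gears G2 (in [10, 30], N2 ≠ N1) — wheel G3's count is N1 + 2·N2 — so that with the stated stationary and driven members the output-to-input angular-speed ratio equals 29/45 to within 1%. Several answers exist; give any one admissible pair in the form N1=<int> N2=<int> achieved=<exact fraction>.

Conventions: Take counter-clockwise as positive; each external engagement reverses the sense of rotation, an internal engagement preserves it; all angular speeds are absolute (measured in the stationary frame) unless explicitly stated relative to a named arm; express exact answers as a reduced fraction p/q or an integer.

N1=32 N2=13 achieved=29/45

class = planetary set [ratio 29/45 wanted; Willis about the carrier]
Willis with ω_sun = 0: ω_arm/ω_ring = N3/(N1+N3); set equal to 29/45  ⇒  N3/N1 = (29/45)/(1 − 29/45) = 29/16
N3 = N1 + 2·N2  ⇒  N2/N1 = (N3/N1 − 1)/2 = (29/16 − 1)/2 = 13/32
smallest multiple with N1 ≥ 12 and N2 ≥ 10: k = 1  ⇒  N1 = 1·32 = 32, N2 = 1·13 = 13 (N1 ≤ 40, N2 ≤ 30, N2 ≠ N1 ✓), N3 = 32 + 2·13 = 58
check: N3/(N1+N3) with N1 = 32, N3 = 58 gives 29/45; |achieved − target| = 0 ≤ 29/4500 ✓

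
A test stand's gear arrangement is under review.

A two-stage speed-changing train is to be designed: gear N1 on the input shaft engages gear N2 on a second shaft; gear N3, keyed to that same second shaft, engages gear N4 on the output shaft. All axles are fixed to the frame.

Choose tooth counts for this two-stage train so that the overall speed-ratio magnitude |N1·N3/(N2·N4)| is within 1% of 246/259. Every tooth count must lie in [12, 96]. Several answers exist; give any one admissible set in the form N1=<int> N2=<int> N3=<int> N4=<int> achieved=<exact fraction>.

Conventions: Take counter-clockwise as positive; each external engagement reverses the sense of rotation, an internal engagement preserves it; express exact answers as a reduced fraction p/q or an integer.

N1=12 N2=14 N3=41 N4=37 achieved=246/259

design class (target 246/259): fixed-axis compound train
target = 246/259 in lowest terms: an exact hit needs N1·N3 = k·246 and N2·N4 = k·259 for one integer k, every count in [12, 96]; additionally prefer no 1:1 stage (N1 ≠ N2, N3 ≠ N4)
k = 1: no 1:1-free in-range split of k·246 and k·259 into factor pairs; take k = 2
k = 2: N1·N3 = 492 = 12·41, N2·N4 = 518 = 14·37
achieved = 12·41/(14·37) = 246/259; |achieved − target| = 0 ≤ 123/12950 ✓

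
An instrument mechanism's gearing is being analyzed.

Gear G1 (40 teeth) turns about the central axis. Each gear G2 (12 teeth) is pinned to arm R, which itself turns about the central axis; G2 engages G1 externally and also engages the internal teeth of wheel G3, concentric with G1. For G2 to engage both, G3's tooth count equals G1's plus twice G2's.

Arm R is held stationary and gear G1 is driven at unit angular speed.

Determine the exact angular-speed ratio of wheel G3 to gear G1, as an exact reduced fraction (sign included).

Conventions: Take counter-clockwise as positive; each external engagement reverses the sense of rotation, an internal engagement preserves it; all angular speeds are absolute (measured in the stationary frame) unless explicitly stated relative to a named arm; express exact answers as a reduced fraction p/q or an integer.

-5/8

class = planetary set [G3 = 40+2·12 = 64; Willis about the carrier]
ring teeth: 40 + 2·12 = 64
40(ω_sun−ω_arm) = −64(ω_ring−ω_arm),  ω_arm = 0, ω_sun = 1
ω_ring = 0 − (40/64)(1−0) = -5/8
ω_out/ω_in = -5/8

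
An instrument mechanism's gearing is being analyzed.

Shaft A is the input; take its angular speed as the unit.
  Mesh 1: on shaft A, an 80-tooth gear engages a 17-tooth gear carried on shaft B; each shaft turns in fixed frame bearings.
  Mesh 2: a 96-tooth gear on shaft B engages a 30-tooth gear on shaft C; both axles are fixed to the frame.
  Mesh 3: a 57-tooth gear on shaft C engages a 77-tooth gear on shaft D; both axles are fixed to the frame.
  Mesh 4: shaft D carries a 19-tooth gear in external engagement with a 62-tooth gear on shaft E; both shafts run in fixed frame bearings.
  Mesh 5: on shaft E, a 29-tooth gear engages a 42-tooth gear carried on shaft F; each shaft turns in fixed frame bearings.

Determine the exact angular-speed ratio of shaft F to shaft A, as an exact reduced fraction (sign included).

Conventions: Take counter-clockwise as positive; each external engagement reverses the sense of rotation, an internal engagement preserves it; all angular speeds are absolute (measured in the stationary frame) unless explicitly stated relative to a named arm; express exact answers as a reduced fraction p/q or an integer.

class = fixed-axis compound train [5 meshes; 5 ratios multiply, 5 sense flips]
mesh 1 [80T→17T]: running ratio 80/17, sense −
mesh 2 [96T→30T]: running ratio 256/17, sense +
mesh 3 [57T→77T]: running ratio 14592/1309, sense −
mesh 4 [19T→62T]: running ratio 138624/40579, sense +
mesh 5 [29T→42T]: running ratio 670016/284053, sense −
ω_out/ω_in = -670016/284053

-670016/284053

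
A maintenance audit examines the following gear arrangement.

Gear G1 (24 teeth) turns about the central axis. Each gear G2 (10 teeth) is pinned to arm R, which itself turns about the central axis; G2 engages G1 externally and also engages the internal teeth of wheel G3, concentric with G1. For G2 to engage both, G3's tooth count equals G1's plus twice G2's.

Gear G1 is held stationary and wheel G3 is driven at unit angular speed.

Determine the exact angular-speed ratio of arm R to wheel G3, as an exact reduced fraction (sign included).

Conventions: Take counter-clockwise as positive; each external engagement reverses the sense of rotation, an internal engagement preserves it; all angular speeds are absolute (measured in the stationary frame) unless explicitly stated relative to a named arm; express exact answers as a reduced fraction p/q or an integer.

topology: planetary set — G1 24T / G2 10T / G3 44T, arm = carrier (Willis)
ring teeth: 24 + 2·10 = 44
24(ω_sun−ω_arm) = −44(ω_ring−ω_arm),  ω_sun = 0, ω_ring = 1
24(0−ω_arm) = −44(1−ω_arm)  ⇒  68·ω_arm = 44  ⇒  ω_arm = 11/17
ω_out/ω_in = 11/17

11/17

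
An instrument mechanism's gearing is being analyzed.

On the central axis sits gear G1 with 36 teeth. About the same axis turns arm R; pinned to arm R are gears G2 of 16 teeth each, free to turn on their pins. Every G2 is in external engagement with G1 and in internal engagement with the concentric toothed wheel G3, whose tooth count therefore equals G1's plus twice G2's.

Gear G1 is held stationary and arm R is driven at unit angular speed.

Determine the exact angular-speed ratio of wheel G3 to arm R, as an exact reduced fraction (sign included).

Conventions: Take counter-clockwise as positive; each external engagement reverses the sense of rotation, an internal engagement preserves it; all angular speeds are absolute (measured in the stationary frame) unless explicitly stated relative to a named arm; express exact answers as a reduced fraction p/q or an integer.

26/17

topology: planetary set — G1 36T / G2 16T / G3 68T, arm = carrier (Willis)
ring teeth: 36 + 2·16 = 68
36(ω_sun−ω_arm) = −68(ω_ring−ω_arm),  ω_sun = 0, ω_arm = 1
ω_ring = 1 − (36/68)(0−1) = 26/17
ω_out/ω_in = 26/17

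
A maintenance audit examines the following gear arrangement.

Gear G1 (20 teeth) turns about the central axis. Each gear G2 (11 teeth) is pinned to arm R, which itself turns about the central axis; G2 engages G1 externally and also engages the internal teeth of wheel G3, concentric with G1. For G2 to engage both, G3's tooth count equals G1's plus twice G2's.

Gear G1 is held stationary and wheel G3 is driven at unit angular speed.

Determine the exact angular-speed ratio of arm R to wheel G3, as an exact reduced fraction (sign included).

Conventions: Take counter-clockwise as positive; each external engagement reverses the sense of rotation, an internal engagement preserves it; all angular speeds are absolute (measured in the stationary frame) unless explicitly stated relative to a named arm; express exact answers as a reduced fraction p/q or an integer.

recognized (axles ride arm R): planetary set, 20/11/42 teeth
ring teeth: 20 + 2·11 = 42
20(ω_sun−ω_arm) = −42(ω_ring−ω_arm),  ω_sun = 0, ω_ring = 1
20(0−ω_arm) = −42(1−ω_arm)  ⇒  62·ω_arm = 42  ⇒  ω_arm = 21/31
ω_out/ω_in = 21/31

21/31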